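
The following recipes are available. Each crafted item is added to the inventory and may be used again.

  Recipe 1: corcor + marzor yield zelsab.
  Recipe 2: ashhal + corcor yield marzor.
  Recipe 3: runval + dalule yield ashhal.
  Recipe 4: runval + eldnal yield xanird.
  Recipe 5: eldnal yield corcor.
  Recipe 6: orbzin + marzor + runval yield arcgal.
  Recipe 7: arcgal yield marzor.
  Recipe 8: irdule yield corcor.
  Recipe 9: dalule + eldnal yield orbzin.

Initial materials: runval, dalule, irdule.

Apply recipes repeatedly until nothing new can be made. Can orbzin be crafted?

orbzin would need dalule and eldnal (Recipe 9), but eldnal is never obtained.

No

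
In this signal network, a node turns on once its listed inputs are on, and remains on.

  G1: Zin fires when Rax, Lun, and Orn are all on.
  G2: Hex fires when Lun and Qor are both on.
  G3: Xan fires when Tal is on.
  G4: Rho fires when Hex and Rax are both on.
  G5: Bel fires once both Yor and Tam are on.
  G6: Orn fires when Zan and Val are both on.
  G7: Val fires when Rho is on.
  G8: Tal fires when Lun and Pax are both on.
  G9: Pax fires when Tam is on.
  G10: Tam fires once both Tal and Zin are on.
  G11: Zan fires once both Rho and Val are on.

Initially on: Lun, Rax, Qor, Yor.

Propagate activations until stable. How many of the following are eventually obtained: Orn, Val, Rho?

3

Lun and Qor are on, so Hex fires (G2).
Hex and Rax are on, so Rho fires (G4).
Rho is on, so Val fires (G7).
Rho and Val are on, so Zan fires (G11).
Zan and Val are on, so Orn fires (G6).
Orn: reached.
Val: reached.
Rho: reached.
All 3 are reached.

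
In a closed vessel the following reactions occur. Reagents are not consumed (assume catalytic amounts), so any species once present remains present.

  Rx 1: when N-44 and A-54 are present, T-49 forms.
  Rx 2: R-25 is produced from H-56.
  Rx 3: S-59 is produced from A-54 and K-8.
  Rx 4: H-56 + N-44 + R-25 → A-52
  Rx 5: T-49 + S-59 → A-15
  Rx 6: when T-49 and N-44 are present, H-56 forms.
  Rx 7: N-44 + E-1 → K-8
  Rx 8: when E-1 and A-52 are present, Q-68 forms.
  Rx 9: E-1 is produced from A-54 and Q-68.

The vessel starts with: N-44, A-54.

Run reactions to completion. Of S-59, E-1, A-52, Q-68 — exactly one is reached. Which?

A-52

N-44 and A-54 present → T-49 forms (Rx 1).
T-49 and N-44 present → H-56 forms (Rx 6).
H-56 present → R-25 forms (Rx 2).
H-56, N-44, and R-25 present → A-52 forms (Rx 4).
E-1 would need A-54 and Q-68 (Rx 9), but Q-68 never forms. S-59 would need A-54 and K-8 (Rx 3), but K-8 never forms. Q-68 would need E-1 and A-52 (Rx 8), but E-1 never forms.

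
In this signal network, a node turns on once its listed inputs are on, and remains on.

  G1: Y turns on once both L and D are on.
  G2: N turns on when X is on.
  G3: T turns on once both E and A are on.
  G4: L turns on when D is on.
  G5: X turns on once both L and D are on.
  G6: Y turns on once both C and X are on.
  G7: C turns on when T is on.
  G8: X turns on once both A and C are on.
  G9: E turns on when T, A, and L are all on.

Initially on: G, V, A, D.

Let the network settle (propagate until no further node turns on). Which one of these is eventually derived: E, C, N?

N

D is on, so L turns on (G4).
L and D are on, so X turns on (G5).
X is on, so N turns on (G2).
C would need T (G7), but T never turns on. E would need T, A, and L (G9), but T never turns on.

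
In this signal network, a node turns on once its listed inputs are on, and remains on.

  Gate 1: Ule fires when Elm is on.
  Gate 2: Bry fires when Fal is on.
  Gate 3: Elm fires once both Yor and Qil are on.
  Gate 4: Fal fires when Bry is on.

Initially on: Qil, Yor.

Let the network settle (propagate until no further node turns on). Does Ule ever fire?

Gate 3: Yor and Qil on → Elm on.
Gate 1: Elm on → Ule on.

Yes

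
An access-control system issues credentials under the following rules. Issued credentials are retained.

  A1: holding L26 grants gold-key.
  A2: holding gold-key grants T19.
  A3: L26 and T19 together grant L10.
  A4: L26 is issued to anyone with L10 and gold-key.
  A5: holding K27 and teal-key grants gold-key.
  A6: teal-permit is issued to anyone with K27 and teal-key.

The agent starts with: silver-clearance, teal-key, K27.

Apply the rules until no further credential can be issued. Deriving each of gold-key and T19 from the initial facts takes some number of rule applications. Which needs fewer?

gold-key

gold-key: Holding K27 and teal-key grants gold-key (A5). [1 rule application]
T19: Holding K27 and teal-key grants gold-key (A5). Holding gold-key grants T19 (A2). [2 rule applications]
gold-key needs fewer.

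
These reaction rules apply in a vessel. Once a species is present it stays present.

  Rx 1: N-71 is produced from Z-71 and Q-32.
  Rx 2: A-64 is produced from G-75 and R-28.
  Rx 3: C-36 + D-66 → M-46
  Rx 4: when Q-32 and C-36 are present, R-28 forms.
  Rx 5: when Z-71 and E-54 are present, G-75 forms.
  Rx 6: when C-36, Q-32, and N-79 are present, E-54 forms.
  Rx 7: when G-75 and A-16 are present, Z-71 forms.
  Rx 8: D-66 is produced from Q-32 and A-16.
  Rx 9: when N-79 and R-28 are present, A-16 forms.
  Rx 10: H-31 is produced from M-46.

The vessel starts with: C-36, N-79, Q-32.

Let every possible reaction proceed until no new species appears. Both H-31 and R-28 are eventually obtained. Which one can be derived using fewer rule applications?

R-28: Q-32 and C-36 present → R-28 forms (Rx 4). [1 rule application]
H-31: Q-32 and C-36 present → R-28 forms (Rx 4). N-79 and R-28 present → A-16 forms (Rx 9). Q-32 and A-16 present → D-66 forms (Rx 8). C-36 and D-66 present → M-46 forms (Rx 3). M-46 present → H-31 forms (Rx 10). [5 rule applications]
R-28 needs fewer.

R-28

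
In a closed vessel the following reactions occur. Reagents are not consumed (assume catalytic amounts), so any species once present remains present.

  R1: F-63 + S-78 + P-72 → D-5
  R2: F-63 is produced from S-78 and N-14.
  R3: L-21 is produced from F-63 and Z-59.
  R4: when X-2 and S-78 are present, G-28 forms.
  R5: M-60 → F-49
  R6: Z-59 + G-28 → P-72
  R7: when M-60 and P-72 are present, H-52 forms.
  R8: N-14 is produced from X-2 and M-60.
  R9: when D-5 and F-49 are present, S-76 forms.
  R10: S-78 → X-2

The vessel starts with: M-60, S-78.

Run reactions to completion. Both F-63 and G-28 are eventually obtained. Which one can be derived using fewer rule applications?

G-28: S-78 present → X-2 forms (R10). X-2 and S-78 present → G-28 forms (R4). [2 rule applications]
F-63: S-78 present → X-2 forms (R10). X-2 and M-60 present → N-14 forms (R8). S-78 and N-14 present → F-63 forms (R2). [3 rule applications]
G-28 needs fewer.

G-28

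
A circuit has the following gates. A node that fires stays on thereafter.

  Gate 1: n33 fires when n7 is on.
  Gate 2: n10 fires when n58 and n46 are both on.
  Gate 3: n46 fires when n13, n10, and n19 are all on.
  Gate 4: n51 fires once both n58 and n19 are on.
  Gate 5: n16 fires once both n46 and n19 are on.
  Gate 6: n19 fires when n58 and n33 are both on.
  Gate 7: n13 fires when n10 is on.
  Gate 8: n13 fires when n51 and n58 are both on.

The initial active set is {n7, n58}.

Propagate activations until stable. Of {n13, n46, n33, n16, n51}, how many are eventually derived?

n7 is on, so n33 fires (Gate 1).
Gate 6: n58 and n33 on → n19 on.
n58 and n19 are on, so n51 fires (Gate 4).
n51 and n58 are on, so n13 fires (Gate 8).
n13: reached.
n46 would need n13, n10, and n19 (Gate 3), but n10 never turns on.
n33: reached.
n16 would need n46 and n19 (Gate 5), but n46 never turns on.
n51: reached.
Reached: n13, n33, and n51 — 3 of the 5.

3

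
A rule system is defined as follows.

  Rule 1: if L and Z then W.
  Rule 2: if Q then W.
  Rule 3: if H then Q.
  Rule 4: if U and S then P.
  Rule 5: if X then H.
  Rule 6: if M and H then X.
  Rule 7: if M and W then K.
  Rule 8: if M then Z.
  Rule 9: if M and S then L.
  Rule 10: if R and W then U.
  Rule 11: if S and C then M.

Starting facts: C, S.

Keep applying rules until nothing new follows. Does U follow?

No

U would need R and W (Rule 10), but R is never established.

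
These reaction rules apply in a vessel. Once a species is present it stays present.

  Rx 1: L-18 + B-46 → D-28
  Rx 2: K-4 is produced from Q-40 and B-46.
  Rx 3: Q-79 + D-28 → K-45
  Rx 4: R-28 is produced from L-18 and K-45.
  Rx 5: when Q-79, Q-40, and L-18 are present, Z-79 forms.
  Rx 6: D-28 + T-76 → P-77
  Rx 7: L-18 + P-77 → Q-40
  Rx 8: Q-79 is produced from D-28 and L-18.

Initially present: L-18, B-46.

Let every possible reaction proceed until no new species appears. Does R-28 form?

L-18 and B-46 present → D-28 forms (Rx 1).
D-28 and L-18 present → Q-79 forms (Rx 8).
Q-79 and D-28 present → K-45 forms (Rx 3).
L-18 and K-45 present → R-28 forms (Rx 4).

Yes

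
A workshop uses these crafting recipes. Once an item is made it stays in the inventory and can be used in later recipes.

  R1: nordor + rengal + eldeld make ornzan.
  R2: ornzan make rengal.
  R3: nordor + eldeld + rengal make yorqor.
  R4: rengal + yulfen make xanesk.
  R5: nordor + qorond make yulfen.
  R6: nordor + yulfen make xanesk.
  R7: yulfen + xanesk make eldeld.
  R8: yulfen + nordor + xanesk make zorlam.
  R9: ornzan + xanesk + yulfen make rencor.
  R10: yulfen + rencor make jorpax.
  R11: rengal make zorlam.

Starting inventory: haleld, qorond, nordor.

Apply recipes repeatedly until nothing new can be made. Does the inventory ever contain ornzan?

ornzan would need nordor, rengal, and eldeld (R1), but rengal is never obtained.

No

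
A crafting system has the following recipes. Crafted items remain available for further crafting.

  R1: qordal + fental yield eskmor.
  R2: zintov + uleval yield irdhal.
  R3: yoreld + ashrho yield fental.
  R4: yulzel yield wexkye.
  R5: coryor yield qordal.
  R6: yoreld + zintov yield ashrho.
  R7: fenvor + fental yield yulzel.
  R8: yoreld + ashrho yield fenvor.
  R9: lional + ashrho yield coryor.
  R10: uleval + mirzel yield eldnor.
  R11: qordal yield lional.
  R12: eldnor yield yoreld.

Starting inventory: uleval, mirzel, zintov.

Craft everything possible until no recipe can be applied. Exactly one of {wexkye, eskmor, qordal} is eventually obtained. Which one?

wexkye

Using R10, uleval and mirzel make eldnor.
eldnor → yoreld (R12).
Using R6, yoreld and zintov make ashrho.
Using R3, yoreld and ashrho make fental.
yoreld + ashrho → fenvor (R8).
fenvor + fental → yulzel (R7).
Using R4, yulzel makes wexkye.
eskmor would need qordal and fental (R1), but qordal is never obtained. qordal would need coryor (R5), but coryor is never obtained.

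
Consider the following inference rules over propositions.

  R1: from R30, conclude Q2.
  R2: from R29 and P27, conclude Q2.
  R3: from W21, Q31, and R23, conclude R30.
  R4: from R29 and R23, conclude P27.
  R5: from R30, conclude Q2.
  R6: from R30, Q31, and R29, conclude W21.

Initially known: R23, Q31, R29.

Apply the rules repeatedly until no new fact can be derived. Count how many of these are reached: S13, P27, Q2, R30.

R29 and R23 hold, so P27 follows (R4).
From R29 and P27, R2 gives Q2.
No rule produces S13, and it is not given.
P27: reached.
Q2: reached.
R30 would need W21, Q31, and R23 (R3), but W21 is never established.
Reached: P27 and Q2 — 2 of the 4.

2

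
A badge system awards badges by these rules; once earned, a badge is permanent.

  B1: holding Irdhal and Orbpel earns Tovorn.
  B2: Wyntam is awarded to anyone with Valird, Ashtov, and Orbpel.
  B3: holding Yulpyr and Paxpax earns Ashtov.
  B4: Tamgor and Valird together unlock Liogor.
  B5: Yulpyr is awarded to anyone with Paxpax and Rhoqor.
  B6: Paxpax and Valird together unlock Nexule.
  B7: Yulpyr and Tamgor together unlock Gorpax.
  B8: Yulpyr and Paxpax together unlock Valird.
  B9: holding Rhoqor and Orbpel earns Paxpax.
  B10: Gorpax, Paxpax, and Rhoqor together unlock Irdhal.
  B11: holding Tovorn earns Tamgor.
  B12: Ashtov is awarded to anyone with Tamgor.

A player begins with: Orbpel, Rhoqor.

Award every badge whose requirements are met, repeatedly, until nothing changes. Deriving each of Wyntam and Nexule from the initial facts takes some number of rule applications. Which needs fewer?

Nexule

Nexule: With Rhoqor and Orbpel, Paxpax is earned (B9). With Paxpax and Rhoqor, Yulpyr is earned (B5). With Yulpyr and Paxpax, Valird is earned (B8). With Paxpax and Valird, Nexule is earned (B6). [4 rule applications]
Wyntam: With Rhoqor and Orbpel, Paxpax is earned (B9). With Paxpax and Rhoqor, Yulpyr is earned (B5). With Yulpyr and Paxpax, Valird is earned (B8). With Yulpyr and Paxpax, Ashtov is earned (B3). With Valird, Ashtov, and Orbpel, Wyntam is earned (B2). [5 rule applications]
Nexule needs fewer.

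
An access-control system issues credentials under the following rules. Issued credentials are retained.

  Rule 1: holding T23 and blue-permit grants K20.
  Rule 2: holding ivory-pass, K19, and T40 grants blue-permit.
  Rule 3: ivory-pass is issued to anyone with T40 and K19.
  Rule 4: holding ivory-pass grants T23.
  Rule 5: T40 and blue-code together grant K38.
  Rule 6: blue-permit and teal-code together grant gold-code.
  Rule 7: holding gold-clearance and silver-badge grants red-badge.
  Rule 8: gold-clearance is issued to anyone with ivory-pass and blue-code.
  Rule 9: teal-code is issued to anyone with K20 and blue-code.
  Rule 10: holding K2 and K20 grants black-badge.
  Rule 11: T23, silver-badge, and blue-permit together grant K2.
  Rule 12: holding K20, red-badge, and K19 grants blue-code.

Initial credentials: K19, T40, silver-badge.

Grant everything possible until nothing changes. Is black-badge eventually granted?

Holding T40 and K19 grants ivory-pass (Rule 3).
Holding ivory-pass grants T23 (Rule 4).
Holding ivory-pass, K19, and T40 grants blue-permit (Rule 2).
Holding T23 and blue-permit grants K20 (Rule 1).
Holding T23, silver-badge, and blue-permit grants K2 (Rule 11).
Holding K2 and K20 grants black-badge (Rule 10).

Yes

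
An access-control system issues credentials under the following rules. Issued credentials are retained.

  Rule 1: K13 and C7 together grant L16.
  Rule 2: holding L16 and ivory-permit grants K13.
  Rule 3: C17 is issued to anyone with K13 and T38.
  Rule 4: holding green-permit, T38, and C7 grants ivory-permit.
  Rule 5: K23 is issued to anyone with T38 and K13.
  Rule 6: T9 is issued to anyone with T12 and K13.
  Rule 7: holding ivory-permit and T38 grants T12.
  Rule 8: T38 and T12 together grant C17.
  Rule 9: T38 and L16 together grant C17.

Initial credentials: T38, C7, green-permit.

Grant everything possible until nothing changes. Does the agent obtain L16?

L16 would need K13 and C7 (Rule 1), but K13 is never granted.

No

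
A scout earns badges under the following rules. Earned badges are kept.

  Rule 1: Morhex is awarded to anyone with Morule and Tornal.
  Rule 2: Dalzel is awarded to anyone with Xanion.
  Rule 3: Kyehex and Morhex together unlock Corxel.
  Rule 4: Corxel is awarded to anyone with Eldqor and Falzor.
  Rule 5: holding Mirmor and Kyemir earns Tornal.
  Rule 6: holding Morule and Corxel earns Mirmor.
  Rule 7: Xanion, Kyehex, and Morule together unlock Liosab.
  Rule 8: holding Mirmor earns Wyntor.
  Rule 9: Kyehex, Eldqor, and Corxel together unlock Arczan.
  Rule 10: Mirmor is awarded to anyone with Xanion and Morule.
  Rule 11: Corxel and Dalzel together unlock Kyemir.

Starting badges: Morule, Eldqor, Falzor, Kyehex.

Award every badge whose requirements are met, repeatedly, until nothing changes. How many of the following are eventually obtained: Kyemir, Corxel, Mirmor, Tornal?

With Eldqor and Falzor, Corxel is earned (Rule 4).
With Morule and Corxel, Mirmor is earned (Rule 6).
Kyemir would need Corxel and Dalzel (Rule 11), but Dalzel is never earned.
Corxel: reached.
Mirmor: reached.
Tornal would need Mirmor and Kyemir (Rule 5), but Kyemir is never earned.
Reached: Corxel and Mirmor — 2 of the 4.

2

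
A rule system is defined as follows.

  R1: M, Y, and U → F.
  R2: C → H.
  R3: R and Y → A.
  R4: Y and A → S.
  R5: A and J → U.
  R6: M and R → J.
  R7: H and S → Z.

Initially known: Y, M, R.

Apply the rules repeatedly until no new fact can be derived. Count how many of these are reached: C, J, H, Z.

From M and R, R6 gives J.
No rule produces C, and it is not given.
J: reached.
H would need C (R2), but C is never established.
Z would need H and S (R7), but H is never established.
Reached: J — 1 of the 4.

1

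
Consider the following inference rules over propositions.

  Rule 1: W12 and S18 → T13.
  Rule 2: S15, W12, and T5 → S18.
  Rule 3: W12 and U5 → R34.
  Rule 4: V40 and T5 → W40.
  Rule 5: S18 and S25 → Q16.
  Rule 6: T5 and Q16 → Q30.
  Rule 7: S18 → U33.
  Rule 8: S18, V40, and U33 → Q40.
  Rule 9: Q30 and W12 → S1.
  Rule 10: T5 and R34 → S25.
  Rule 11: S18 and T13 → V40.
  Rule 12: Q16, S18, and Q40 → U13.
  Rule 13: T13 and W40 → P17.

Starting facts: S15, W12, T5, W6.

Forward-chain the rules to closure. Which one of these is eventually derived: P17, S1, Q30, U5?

P17

From S15, W12, and T5, Rule 2 gives S18.
From W12 and S18, Rule 1 gives T13.
S18 and T13 hold, so V40 follows (Rule 11).
V40 and T5 hold, so W40 follows (Rule 4).
From T13 and W40, Rule 13 gives P17.
S1 would need Q30 and W12 (Rule 9), but Q30 is never established. Q30 would need T5 and Q16 (Rule 6), but Q16 is never established. No rule produces U5, and it is not given.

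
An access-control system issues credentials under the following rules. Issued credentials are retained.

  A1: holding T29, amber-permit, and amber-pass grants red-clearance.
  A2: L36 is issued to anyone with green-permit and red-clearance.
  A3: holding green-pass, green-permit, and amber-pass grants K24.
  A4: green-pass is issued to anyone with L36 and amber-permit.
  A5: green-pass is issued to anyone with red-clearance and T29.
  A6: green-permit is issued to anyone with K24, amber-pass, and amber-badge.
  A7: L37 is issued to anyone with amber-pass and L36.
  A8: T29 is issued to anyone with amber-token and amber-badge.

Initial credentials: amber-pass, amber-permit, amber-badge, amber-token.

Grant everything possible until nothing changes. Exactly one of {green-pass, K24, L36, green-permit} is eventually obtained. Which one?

green-pass

Holding amber-token and amber-badge grants T29 (A8).
Holding T29, amber-permit, and amber-pass grants red-clearance (A1).
Holding red-clearance and T29 grants green-pass (A5).
K24 would need green-pass, green-permit, and amber-pass (A3), but green-permit is never granted. L36 would need green-permit and red-clearance (A2), but green-permit is never granted. green-permit would need K24, amber-pass, and amber-badge (A6), but K24 is never granted.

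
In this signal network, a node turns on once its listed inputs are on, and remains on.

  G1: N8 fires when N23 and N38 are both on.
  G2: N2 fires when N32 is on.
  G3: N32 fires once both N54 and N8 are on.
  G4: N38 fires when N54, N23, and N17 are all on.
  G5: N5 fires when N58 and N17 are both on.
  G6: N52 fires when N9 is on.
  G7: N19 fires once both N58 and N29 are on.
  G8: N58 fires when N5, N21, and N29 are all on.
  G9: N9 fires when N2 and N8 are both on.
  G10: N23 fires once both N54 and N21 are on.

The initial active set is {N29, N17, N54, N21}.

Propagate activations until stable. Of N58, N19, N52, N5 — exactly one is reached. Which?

N52

G10: N54 and N21 on → N23 on.
N54, N23, and N17 are on, so N38 fires (G4).
N23 and N38 are on, so N8 fires (G1).
N54 and N8 are on, so N32 fires (G3).
G2: N32 on → N2 on.
N2 and N8 are on, so N9 fires (G9).
G6: N9 on → N52 on.
N58 would need N5, N21, and N29 (G8), but N5 never turns on. N19 would need N58 and N29 (G7), but N58 never turns on. N5 would need N58 and N17 (G5), but N58 never turns on.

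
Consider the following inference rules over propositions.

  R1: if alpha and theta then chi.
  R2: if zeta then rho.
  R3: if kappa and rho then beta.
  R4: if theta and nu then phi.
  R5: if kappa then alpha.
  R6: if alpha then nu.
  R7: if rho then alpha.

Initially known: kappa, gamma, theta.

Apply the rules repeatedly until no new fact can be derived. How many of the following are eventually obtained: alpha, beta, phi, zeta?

From kappa, R5 gives alpha.
From alpha, R6 gives nu.
From theta and nu, R4 gives phi.
alpha: reached.
beta would need kappa and rho (R3), but rho is never established.
phi: reached.
No rule produces zeta, and it is not given.
Reached: alpha and phi — 2 of the 4.

2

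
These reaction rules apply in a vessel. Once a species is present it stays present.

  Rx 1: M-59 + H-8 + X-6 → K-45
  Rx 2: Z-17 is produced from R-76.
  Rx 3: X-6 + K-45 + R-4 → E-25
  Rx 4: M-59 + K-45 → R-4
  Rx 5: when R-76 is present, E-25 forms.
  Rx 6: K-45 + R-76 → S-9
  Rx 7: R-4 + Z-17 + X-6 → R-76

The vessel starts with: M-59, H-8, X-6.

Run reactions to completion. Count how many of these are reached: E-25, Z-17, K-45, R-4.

M-59, H-8, and X-6 present → K-45 forms (Rx 1).
M-59 and K-45 present → R-4 forms (Rx 4).
X-6, K-45, and R-4 present → E-25 forms (Rx 3).
E-25: reached.
Z-17 would need R-76 (Rx 2), but R-76 never forms.
K-45: reached.
R-4: reached.
Reached: E-25, K-45, and R-4 — 3 of the 4.

3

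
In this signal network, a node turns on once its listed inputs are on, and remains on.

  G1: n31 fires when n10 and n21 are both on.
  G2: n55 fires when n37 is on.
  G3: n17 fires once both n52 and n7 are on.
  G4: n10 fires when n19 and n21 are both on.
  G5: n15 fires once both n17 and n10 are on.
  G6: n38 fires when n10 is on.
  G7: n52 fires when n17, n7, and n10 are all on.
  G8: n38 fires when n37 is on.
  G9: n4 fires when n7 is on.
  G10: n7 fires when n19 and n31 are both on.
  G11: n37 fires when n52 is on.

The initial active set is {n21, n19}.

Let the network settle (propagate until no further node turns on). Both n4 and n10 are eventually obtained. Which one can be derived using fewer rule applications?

n10: n19 and n21 are on, so n10 fires (G4). [1 rule application]
n4: G4: n19 and n21 on → n10 on. G1: n10 and n21 on → n31 on. G10: n19 and n31 on → n7 on. G9: n7 on → n4 on. [4 rule applications]
n10 needs fewer.

n10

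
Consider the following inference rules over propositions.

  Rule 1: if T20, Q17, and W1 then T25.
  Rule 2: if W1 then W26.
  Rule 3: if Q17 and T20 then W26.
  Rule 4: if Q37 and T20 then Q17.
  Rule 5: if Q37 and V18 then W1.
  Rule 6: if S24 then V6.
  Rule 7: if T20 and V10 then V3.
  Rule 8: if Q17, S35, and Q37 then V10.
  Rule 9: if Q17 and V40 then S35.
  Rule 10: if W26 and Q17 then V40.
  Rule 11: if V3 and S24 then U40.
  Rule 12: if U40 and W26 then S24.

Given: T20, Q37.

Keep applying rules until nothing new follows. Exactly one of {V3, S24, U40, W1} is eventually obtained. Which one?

Q37 and T20 hold, so Q17 follows (Rule 4).
From Q17 and T20, Rule 3 gives W26.
W26 and Q17 hold, so V40 follows (Rule 10).
From Q17 and V40, Rule 9 gives S35.
Q17, S35, and Q37 hold, so V10 follows (Rule 8).
From T20 and V10, Rule 7 gives V3.
U40 would need V3 and S24 (Rule 11), but S24 is never established. S24 would need U40 and W26 (Rule 12), but U40 is never established. W1 would need Q37 and V18 (Rule 5), but V18 is never established.

V3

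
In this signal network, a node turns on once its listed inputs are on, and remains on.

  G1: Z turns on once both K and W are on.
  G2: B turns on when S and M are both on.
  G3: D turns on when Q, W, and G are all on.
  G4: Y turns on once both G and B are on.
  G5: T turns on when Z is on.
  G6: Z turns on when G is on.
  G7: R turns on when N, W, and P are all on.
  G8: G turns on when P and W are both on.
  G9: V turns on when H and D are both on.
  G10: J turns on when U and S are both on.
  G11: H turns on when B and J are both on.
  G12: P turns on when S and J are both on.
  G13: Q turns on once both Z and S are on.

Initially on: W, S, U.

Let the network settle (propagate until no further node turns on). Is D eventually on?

U and S are on, so J turns on (G10).
S and J are on, so P turns on (G12).
G8: P and W on → G on.
G is on, so Z turns on (G6).
G13: Z and S on → Q on.
G3: Q, W, and G on → D on.

Yes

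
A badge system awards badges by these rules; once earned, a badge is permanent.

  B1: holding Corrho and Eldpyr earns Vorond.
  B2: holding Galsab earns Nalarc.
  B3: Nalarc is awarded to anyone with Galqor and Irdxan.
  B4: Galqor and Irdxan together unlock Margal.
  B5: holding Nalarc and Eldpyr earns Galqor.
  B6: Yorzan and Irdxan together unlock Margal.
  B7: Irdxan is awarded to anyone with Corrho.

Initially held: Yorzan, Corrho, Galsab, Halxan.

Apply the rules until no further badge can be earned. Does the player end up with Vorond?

No

Vorond would need Corrho and Eldpyr (B1), but Eldpyr is never earned.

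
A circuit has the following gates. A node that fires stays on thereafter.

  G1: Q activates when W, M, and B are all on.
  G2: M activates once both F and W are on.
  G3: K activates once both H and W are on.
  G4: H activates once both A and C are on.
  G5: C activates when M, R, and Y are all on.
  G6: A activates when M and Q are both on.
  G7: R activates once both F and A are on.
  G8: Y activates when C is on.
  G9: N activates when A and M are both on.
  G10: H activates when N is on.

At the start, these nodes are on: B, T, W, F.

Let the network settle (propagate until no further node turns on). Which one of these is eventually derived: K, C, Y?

F and W are on, so M activates (G2).
G1: W, M, and B on → Q on.
G6: M and Q on → A on.
A and M are on, so N activates (G9).
N is on, so H activates (G10).
G3: H and W on → K on.
C would need M, R, and Y (G5), but Y never turns on. Y would need C (G8), but C never turns on.

K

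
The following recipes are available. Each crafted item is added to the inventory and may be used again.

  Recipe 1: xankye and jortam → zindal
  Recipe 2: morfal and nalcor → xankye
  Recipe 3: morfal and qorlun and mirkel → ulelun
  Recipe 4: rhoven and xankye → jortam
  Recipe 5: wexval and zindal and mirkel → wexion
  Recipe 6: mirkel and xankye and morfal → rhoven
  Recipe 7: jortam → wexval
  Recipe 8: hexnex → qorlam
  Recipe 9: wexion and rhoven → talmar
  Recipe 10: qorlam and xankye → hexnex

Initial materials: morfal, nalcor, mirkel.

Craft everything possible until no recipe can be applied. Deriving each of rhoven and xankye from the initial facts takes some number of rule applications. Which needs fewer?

xankye: Using Recipe 2, morfal and nalcor make xankye. [1 rule application]
rhoven: Using Recipe 2, morfal and nalcor make xankye. Using Recipe 6, mirkel, xankye, and morfal make rhoven. [2 rule applications]
xankye needs fewer.

xankye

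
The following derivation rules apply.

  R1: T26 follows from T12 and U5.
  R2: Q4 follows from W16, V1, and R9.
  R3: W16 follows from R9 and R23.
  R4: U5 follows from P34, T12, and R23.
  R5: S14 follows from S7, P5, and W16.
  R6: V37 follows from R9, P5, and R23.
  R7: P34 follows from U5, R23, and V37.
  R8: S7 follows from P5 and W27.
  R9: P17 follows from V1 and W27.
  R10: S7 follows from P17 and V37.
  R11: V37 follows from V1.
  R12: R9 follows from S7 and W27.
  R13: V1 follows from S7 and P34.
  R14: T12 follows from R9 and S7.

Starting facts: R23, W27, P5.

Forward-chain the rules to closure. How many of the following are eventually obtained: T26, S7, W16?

2

From P5 and W27, R8 gives S7.
From S7 and W27, R12 gives R9.
From R9 and R23, R3 gives W16.
T26 would need T12 and U5 (R1), but U5 is never established.
S7: reached.
W16: reached.
Reached: S7 and W16 — 2 of the 3.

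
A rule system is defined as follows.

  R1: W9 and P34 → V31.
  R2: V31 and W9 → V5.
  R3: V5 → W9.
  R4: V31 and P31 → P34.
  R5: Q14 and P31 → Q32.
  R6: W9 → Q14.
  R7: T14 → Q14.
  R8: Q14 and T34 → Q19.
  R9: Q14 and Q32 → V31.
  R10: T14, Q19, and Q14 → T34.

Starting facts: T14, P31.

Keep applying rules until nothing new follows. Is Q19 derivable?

No

Q19 would need Q14 and T34 (R8), but T34 is never established.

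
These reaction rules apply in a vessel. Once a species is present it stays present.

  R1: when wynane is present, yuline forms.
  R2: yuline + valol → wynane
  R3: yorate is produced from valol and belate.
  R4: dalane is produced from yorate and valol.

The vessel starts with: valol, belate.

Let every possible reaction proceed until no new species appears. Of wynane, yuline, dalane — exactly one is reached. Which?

dalane

valol and belate present → yorate forms (R3).
yorate and valol present → dalane forms (R4).
wynane would need yuline and valol (R2), but yuline never forms. yuline would need wynane (R1), but wynane never forms.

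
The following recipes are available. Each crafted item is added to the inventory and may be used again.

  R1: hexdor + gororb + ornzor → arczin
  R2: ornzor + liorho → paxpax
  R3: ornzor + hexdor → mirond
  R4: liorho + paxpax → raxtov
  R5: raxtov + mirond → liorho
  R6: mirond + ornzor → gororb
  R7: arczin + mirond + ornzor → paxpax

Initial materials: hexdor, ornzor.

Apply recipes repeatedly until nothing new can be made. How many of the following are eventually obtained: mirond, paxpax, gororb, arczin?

Using R3, ornzor and hexdor make mirond.
mirond + ornzor → gororb (R6).
Using R1, hexdor, gororb, and ornzor make arczin.
arczin + mirond + ornzor → paxpax (R7).
mirond: reached.
paxpax: reached.
gororb: reached.
arczin: reached.
All 4 are reached.

4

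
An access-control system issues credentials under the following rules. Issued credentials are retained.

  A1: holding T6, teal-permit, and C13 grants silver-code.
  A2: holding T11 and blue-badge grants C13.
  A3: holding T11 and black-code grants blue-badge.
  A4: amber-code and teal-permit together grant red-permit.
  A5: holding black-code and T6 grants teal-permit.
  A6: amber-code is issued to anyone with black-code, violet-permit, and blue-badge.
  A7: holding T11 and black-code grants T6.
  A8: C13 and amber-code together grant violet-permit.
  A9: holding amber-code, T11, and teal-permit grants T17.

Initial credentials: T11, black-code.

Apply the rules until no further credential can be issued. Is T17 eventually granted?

No

T17 would need amber-code, T11, and teal-permit (A9), but amber-code is never granted.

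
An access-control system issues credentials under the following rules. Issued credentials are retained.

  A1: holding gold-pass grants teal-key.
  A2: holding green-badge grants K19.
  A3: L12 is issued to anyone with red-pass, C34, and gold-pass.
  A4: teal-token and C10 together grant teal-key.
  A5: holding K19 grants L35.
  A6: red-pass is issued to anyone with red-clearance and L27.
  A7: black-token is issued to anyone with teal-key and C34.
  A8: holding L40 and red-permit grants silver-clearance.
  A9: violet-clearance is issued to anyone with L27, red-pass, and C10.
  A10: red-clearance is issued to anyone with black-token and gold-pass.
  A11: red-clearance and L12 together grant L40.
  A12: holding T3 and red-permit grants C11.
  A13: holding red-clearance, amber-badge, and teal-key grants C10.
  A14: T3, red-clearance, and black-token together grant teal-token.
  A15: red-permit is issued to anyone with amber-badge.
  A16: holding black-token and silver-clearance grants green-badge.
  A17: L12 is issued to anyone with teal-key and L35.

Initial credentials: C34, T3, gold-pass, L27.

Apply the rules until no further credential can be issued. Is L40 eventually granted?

Yes

Holding gold-pass grants teal-key (A1).
Holding teal-key and C34 grants black-token (A7).
Holding black-token and gold-pass grants red-clearance (A10).
Holding red-clearance and L27 grants red-pass (A6).
Holding red-pass, C34, and gold-pass grants L12 (A3).
Holding red-clearance and L12 grants L40 (A11).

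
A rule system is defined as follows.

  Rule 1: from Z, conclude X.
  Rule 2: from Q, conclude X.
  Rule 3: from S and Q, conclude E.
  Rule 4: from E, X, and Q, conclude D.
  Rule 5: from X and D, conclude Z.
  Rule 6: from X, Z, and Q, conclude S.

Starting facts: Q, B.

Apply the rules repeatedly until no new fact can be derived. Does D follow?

D would need E, X, and Q (Rule 4), but E is never established.

No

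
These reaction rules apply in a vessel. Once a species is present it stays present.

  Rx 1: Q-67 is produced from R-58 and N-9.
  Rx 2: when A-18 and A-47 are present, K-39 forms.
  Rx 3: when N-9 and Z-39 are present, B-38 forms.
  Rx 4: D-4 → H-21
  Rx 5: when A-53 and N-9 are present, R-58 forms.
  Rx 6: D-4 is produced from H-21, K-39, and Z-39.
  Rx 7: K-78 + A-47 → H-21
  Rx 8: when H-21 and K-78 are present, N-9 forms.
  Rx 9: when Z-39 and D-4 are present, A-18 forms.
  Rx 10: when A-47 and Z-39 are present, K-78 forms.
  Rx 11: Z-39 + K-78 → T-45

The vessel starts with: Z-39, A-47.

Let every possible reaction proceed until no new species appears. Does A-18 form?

A-18 would need Z-39 and D-4 (Rx 9), but D-4 never forms.

No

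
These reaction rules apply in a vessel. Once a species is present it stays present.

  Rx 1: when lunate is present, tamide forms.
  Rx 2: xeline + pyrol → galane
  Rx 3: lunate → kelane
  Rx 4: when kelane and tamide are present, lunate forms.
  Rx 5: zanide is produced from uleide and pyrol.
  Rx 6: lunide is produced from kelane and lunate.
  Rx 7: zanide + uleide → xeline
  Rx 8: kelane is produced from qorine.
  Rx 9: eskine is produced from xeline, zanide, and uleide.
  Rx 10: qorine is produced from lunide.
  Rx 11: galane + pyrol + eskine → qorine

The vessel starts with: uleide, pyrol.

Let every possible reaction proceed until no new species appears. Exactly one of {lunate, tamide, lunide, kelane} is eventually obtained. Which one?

uleide and pyrol present → zanide forms (Rx 5).
zanide and uleide present → xeline forms (Rx 7).
xeline, zanide, and uleide present → eskine forms (Rx 9).
xeline and pyrol present → galane forms (Rx 2).
galane, pyrol, and eskine present → qorine forms (Rx 11).
qorine present → kelane forms (Rx 8).
lunate would need kelane and tamide (Rx 4), but tamide never forms. lunide would need kelane and lunate (Rx 6), but lunate never forms. tamide would need lunate (Rx 1), but lunate never forms.

kelane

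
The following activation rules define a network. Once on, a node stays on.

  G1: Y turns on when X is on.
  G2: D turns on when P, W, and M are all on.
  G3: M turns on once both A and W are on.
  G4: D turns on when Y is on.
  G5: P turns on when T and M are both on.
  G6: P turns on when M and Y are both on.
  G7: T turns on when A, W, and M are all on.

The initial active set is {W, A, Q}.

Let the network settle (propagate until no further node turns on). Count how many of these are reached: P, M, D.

3

A and W are on, so M turns on (G3).
G7: A, W, and M on → T on.
G5: T and M on → P on.
G2: P, W, and M on → D on.
P: reached.
M: reached.
D: reached.
All 3 are reached.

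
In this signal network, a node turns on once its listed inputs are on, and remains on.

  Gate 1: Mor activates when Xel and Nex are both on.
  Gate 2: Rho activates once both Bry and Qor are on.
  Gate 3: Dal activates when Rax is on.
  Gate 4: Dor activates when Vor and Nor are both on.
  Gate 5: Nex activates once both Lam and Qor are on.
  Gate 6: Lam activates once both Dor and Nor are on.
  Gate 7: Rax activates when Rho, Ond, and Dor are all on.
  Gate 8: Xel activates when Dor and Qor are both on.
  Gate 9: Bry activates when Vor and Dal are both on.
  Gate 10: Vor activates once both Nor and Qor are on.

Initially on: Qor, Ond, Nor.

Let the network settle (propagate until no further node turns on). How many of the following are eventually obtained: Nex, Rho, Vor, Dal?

Gate 10: Nor and Qor on → Vor on.
Gate 4: Vor and Nor on → Dor on.
Gate 6: Dor and Nor on → Lam on.
Gate 5: Lam and Qor on → Nex on.
Nex: reached.
Rho would need Bry and Qor (Gate 2), but Bry never turns on.
Vor: reached.
Dal would need Rax (Gate 3), but Rax never turns on.
Reached: Nex and Vor — 2 of the 4.

2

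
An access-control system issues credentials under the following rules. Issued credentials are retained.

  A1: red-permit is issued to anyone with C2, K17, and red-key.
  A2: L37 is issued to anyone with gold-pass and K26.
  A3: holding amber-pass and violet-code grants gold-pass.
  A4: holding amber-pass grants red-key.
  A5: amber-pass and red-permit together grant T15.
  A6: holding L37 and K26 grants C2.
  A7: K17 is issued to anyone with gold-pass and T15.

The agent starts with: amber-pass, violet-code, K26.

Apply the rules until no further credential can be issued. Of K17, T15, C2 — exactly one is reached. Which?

Holding amber-pass and violet-code grants gold-pass (A3).
Holding gold-pass and K26 grants L37 (A2).
Holding L37 and K26 grants C2 (A6).
K17 would need gold-pass and T15 (A7), but T15 is never granted. T15 would need amber-pass and red-permit (A5), but red-permit is never granted.

C2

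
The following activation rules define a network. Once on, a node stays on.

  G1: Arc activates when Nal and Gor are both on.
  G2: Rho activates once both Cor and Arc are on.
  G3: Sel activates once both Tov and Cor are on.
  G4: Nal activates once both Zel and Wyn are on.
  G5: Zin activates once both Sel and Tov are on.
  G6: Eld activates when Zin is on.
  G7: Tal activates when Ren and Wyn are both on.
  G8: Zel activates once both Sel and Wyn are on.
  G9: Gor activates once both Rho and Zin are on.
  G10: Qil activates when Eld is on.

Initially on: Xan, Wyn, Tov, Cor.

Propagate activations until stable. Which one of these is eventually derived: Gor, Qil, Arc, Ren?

Qil

Tov and Cor are on, so Sel activates (G3).
G5: Sel and Tov on → Zin on.
G6: Zin on → Eld on.
Eld is on, so Qil activates (G10).
No rule produces Ren, and it is not given. Arc would need Nal and Gor (G1), but Gor never turns on. Gor would need Rho and Zin (G9), but Rho never turns on.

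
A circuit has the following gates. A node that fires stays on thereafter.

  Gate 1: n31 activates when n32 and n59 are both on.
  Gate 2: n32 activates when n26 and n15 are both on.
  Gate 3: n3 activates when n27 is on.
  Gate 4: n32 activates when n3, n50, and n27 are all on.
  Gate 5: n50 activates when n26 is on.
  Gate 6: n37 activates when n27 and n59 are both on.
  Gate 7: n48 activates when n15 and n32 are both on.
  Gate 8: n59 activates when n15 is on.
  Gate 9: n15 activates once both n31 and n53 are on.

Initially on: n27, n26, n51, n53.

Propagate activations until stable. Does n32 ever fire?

Yes

Gate 5: n26 on → n50 on.
Gate 3: n27 on → n3 on.
Gate 4: n3, n50, and n27 on → n32 on.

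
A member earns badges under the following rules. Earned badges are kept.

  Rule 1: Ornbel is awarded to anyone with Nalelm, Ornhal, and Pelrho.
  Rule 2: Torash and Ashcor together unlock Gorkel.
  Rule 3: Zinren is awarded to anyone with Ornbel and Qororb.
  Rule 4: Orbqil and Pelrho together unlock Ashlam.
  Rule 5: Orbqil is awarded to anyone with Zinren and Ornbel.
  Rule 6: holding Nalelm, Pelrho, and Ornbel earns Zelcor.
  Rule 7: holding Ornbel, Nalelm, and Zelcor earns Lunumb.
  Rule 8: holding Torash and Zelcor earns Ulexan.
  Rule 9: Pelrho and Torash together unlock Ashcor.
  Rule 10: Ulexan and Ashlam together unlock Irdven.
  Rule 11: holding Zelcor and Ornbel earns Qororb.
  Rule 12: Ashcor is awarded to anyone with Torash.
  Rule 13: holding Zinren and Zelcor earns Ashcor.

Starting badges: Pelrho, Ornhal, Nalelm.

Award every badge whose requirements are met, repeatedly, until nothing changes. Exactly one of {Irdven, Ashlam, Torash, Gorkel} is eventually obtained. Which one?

With Nalelm, Ornhal, and Pelrho, Ornbel is earned (Rule 1).
With Nalelm, Pelrho, and Ornbel, Zelcor is earned (Rule 6).
With Zelcor and Ornbel, Qororb is earned (Rule 11).
With Ornbel and Qororb, Zinren is earned (Rule 3).
With Zinren and Ornbel, Orbqil is earned (Rule 5).
With Orbqil and Pelrho, Ashlam is earned (Rule 4).
Irdven would need Ulexan and Ashlam (Rule 10), but Ulexan is never earned. Gorkel would need Torash and Ashcor (Rule 2), but Torash is never earned. No rule produces Torash, and it is not given.

Ashlam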